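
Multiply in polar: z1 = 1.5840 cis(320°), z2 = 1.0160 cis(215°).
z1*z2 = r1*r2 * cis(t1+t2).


r = 1.5840 * 1.0160 = 1.6093
theta = 320° + 215° = 535° = 175° (mod 360)

1.6093 cis(175°)


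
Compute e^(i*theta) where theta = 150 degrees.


cos(150°) = -0.8660
sin(150°) = 0.5000

e^(i*150°) = -0.8660 + 0.5000i


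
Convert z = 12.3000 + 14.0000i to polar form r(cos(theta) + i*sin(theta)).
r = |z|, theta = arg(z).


r = sqrt(151.29+196) = sqrt(347.29) = 18.6357
theta = atan2(14, 12.3) = 48.6984 degrees

r = 18.6357, theta = 48.6984 degrees


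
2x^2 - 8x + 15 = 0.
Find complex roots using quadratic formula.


disc = (-8)^2 - 4*2*15 = 64 - 120 = -56
sqrt(|disc|) = sqrt(56) = 7.4833
Real part = 8/(2*2) = 2.0000
Imag part = 7.4833/(2*2) = 1.8708

2.0000 ± 1.8708i


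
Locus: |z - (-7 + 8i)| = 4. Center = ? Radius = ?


|z - z0| = r is a circle with center z0 and radius r.
Center = (-7, 8), radius = 4

Circle with center (-7, 8) and radius 4


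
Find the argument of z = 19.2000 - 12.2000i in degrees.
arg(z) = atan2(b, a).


Re = 19.2, Im = -12.2
arg = atan2(-12.2, 19.2) = -32.4326 degrees

arg(z) = -32.4326 degrees


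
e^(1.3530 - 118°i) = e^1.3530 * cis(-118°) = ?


e^1.3530 = 3.8690
cos(-118°) = -0.46947
sin(-118°) = -0.88295
Real = 3.8690*(-0.46947) = -1.8164
Imag = 3.8690*(-0.88295) = -3.4161

-1.8164 - 3.4161i


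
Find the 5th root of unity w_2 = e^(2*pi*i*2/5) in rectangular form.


Angle = 360*2/5 = 144°
a = cos(144°) = -0.8090
b = sin(144°) = 0.5878

-0.8090 + 0.5878i


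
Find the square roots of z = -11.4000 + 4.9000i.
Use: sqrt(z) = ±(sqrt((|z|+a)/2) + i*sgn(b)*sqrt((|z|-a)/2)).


|z| = sqrt(129.96+24.01) = 12.4085
sqrt((|z|+a)/2) = sqrt((12.4085+(-11.4))/2) = sqrt(0.5042) = 0.7101
sqrt((|z|-a)/2) = sqrt((12.4085-(-11.4))/2) = sqrt(11.9042) = 3.4503

±(0.7101 + 3.4503i) i.e. 0.7101 + 3.4503i and -0.7101 - 3.4503i


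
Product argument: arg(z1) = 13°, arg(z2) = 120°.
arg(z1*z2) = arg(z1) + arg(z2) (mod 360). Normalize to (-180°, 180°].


arg(z1*z2) = 13° + 120° = 133°
Normalized to (-180°, 180°]: 133°

133°


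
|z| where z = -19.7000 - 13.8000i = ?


|z| = sqrt((-19.7)^2 + (-13.8)^2) = sqrt(388.09 + 190.44) = sqrt(578.53) = 24.0527

|z| = 24.0527


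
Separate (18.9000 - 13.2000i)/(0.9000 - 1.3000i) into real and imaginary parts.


Multiply by conjugate: (18.9000 - 13.2000i)(0.9000 + 1.3000i) / (0.9^2 + (-1.3)^2)
Numerator real = 18.9*0.9 - (13.2)*(-1.3) = 34.17
Numerator imag = -13.2*0.9 - 18.9*(-1.3) = 12.69
Denominator = 2.5
Re(z) = 34.17/2.5 = 13.6680
Im(z) = 12.69/2.5 = 5.0760

Re(z) = 13.6680, Im(z) = 5.0760


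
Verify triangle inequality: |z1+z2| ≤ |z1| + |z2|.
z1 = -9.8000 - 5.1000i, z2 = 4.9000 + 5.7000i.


|z1| = sqrt((-9.8)^2 + (-5.1)^2) = sqrt(122.05) = 11.0476
|z2| = sqrt(4.9^2 + 5.7^2) = sqrt(56.5) = 7.5166
z1+z2 = -4.9000 + 0.6000i
|z1+z2| = sqrt(24.37) = 4.9366
|z1|+|z2| = 11.0476 + 7.5166 = 18.5642

|z1+z2| = 4.9366 ≤ |z1|+|z2| = 18.5642 (verified)


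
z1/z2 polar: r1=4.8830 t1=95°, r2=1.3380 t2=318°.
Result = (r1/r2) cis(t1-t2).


r = 4.8830 / 1.3380 = 3.6495
theta = 95° - 318° = -223° = 137° (mod 360)

3.6495 cis(137°)


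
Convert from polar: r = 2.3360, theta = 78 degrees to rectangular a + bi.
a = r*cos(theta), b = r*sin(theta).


a = 2.3360*cos(78°) = 2.3360*0.2079 = 0.4857
b = 2.3360*sin(78°) = 2.3360*0.97815 = 2.2850

0.4857 + 2.2850i


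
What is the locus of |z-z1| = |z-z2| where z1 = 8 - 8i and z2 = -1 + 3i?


Equal distances means the locus is the perpendicular bisector of z1 and z2.
Midpoint = ((8+(-1))/2, (-8+3)/2) = (3.5000, -2.5000)

Perpendicular bisector through (3.5000, -2.5000)


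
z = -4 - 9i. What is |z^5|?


|z| = sqrt(16+81) = sqrt(97) = 9.8489
|z^5| = |z|^5 = (sqrt(97))^5 = 97^2 * sqrt(97) = 9409*sqrt(97)

|z^5| = 9409*sqrt(97) ≈ 92667.9031


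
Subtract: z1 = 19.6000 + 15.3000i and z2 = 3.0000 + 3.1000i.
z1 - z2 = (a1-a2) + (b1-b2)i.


Real: 19.6 - 3 = 16.6
Imag: 15.3 - 3.1 = 12.2

16.6000 + 12.2000i


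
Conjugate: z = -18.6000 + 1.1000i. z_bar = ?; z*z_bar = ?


z_bar = -18.6000 - 1.1000i
z*z_bar = (-18.6)^2 + 1.1^2 = 345.96 + 1.21 = 347.17

z_bar = -18.6000 - 1.1000i, z*z_bar = 347.17


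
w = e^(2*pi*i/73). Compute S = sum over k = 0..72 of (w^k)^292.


The roots are w_k = w^k with w = e^(2*pi*i/73), and (w^k)^292 = (w^292)^k.
So S = 1 + u + u^2 + ... + u^(72) with u = w^292.
292 = 4*73 + 0, so 292 is a multiple of 73 and u = (w^73)^4 = 1.
Every one of the 73 terms equals 1: S = 73

S = 73


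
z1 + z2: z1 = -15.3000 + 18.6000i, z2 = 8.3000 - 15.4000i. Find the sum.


Real: -15.3 + 8.3 = -7
Imag: 18.6 - 15.4 = 3.2

-7.0000 + 3.2000i


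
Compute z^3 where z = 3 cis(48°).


r^3 = 3^3 = 27
n*theta = 3*48° = 144° = 144° (mod 360)
a = 27*cos(144°) = -21.8435
b = 27*sin(144°) = 15.8702

27 cis(144°) = -21.8435 + 15.8702i


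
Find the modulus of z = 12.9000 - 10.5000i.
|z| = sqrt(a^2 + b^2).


|z| = sqrt(12.9^2 + (-10.5)^2) = sqrt(166.41 + 110.25) = sqrt(276.66) = 16.6331

|z| = 16.6331


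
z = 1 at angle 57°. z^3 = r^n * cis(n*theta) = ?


r^3 = 1^3 = 1
n*theta = 3*57° = 171° = 171° (mod 360)
a = 1*cos(171°) = -0.9877
b = 1*sin(171°) = 0.1564

1 cis(171°) = -0.9877 + 0.1564i


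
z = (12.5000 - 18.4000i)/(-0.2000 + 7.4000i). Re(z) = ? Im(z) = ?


Multiply by conjugate: (12.5000 - 18.4000i)(-0.2000 - 7.4000i) / ((-0.2)^2 + 7.4^2)
Numerator real = 12.5*(-0.2) - (18.4)*7.4 = -138.66
Numerator imag = -18.4*(-0.2) - 12.5*7.4 = -88.82
Denominator = 54.8
Re(z) = -138.66/54.8 = -2.5303
Im(z) = -88.82/54.8 = -1.6208

Re(z) = -2.5303, Im(z) = -1.6208


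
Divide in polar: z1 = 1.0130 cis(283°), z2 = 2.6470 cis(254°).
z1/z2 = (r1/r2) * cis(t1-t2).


r = 1.0130 / 2.6470 = 0.3827
theta = 283° - 254° = 29° = 29° (mod 360)

0.3827 cis(29°)


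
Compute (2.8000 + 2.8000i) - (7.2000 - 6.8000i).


Real: 2.8 - 7.2 = -4.4
Imag: 2.8 + 6.8 = 9.6

-4.4000 + 9.6000i


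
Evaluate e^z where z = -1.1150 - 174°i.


e^-1.1150 = 0.3279
cos(-174°) = -0.9945
sin(-174°) = -0.1045
Real = 0.3279*(-0.9945) = -0.3261
Imag = 0.3279*(-0.1045) = -0.0343

-0.3261 - 0.0343i


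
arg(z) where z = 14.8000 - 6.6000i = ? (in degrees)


Re = 14.8, Im = -6.6
arg = atan2(-6.6, 14.8) = -24.0343 degrees

arg(z) = -24.0343 degrees


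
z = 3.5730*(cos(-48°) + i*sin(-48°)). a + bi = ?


a = 3.5730*cos(-48°) = 3.5730*0.66913 = 2.3908
b = 3.5730*sin(-48°) = 3.5730*(-0.743145) = -2.6553

2.3908 - 2.6553i


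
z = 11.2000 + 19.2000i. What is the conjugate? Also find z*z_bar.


z_bar = 11.2000 - 19.2000i
z*z_bar = 11.2^2 + 19.2^2 = 125.44 + 368.64 = 494.08

z_bar = 11.2000 - 19.2000i, z*z_bar = 494.08


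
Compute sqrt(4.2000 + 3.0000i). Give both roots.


|z| = sqrt(17.64+9) = 5.1614
sqrt((|z|+a)/2) = sqrt((5.1614+4.2)/2) = sqrt(4.6807) = 2.1635
sqrt((|z|-a)/2) = sqrt((5.1614-4.2)/2) = sqrt(0.4807) = 0.6933

±(2.1635 + 0.6933i) i.e. 2.1635 + 0.6933i and -2.1635 - 0.6933i


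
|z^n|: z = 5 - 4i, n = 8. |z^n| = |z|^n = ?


|z| = sqrt(25+16) = sqrt(41) = 6.4031
|z^8| = |z|^8 = (sqrt(41))^8 = 41^4 = 2825761

|z^8| = 2825761


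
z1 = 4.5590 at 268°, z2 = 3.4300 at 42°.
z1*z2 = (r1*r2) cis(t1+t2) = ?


r = 4.5590 * 3.4300 = 15.6374
theta = 268° + 42° = 310° = 310° (mod 360)

15.6374 cis(310°)


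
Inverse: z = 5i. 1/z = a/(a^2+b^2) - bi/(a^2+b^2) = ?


|z|^2 = 0+25 = 25
1/z = (0 - 5i)/25

1/z = 0 - 0.2000i


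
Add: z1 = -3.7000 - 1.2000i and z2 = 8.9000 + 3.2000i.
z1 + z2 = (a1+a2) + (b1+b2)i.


Real: -3.7 + 8.9 = 5.2
Imag: -1.2 + 3.2 = 2

5.2000 + 2.0000i


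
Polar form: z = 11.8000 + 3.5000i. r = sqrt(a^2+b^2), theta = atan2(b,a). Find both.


r = sqrt(139.24+12.25) = sqrt(151.49) = 12.3081
theta = atan2(3.5, 11.8) = 16.5209 degrees

r = 12.3081, theta = 16.5209 degrees


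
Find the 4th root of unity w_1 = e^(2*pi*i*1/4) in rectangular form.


Angle = 360*1/4 = 90°
a = cos(90°) = 0
b = sin(90°) = 1.0000

0 + 1.0000i


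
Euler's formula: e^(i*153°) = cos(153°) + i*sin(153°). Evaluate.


cos(153°) = -0.8910
sin(153°) = 0.4540

e^(i*153°) = -0.8910 + 0.4540i


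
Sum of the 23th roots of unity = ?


The sum of all 23th roots of unity is 0.
Geometric series: (1 - w^23)/(1 - w) = (1-1)/(1-w) = 0 since w^23 = 1, w ≠ 1.
Alternatively: coefficient of z^22 in z^23 - 1 is 0.

0


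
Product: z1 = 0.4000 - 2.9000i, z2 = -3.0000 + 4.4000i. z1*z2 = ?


Real = 0.4*(-3) - (-2.9)*4.4 = -1.2 - (-12.76) = 11.56
Imag = 0.4*4.4 - (3)*(-2.9) = 1.76 + 8.7 = 10.46

11.5600 + 10.4600i


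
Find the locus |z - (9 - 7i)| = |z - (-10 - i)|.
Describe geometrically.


Equal distances means the locus is the perpendicular bisector of z1 and z2.
Midpoint = ((9+(-10))/2, (-7+(-1))/2) = (-0.5000, -4.0000)

Perpendicular bisector through (-0.5000, -4.0000)


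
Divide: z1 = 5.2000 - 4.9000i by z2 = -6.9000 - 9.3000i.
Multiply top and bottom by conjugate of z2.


Conjugate of z2 = -6.9000 + 9.3000i
Numerator: (5.2000 - 4.9000i)(-6.9000 + 9.3000i) = 9.6900 + 82.1700i
Denominator: (-6.9)^2 + (-9.3)^2 = 134.1
Result = (9.6900 + 82.1700i)/134.1

0.0723 + 0.6128i


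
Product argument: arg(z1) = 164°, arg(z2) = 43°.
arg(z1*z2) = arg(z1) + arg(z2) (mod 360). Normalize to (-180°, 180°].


arg(z1*z2) = 164° + 43° = 207°
Normalized to (-180°, 180°]: -153°

-153°


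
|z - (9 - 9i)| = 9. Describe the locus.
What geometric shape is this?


|z - z0| = r is a circle with center z0 and radius r.
Center = (9, -9), radius = 9

Circle with center (9, -9) and radius 9


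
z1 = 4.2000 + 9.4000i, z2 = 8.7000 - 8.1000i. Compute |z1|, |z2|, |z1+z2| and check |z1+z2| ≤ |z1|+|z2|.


|z1| = sqrt(4.2^2 + 9.4^2) = sqrt(106) = 10.2956
|z2| = sqrt(8.7^2 + (-8.1)^2) = sqrt(141.3) = 11.8870
z1+z2 = 12.9000 + 1.3000i
|z1+z2| = sqrt(168.1) = 12.9653
|z1|+|z2| = 10.2956 + 11.8870 = 22.1826

|z1+z2| = 12.9653 ≤ |z1|+|z2| = 22.1826 (verified)


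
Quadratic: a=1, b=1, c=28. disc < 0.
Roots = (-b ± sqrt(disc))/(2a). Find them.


disc = 1^2 - 4*1*28 = 1 - 112 = -111
sqrt(|disc|) = sqrt(111) = 10.5357
Real part = -1/(2*1) = -0.5000
Imag part = 10.5357/(2*1) = 5.2678

-0.5000 ± 5.2678i


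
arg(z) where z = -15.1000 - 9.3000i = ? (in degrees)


Re = -15.1, Im = -9.3
arg = atan2(-9.3, -15.1) = -148.3713 degrees

arg(z) = -148.3713 degrees


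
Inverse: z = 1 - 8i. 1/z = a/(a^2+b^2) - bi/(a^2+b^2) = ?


|z|^2 = 1+64 = 65
1/z = (1 + 8i)/65

1/z = 0.0154 + 0.1231i


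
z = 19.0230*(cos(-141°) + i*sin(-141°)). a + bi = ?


a = 19.0230*cos(-141°) = 19.0230*(-0.777146) = -14.7836
b = 19.0230*sin(-141°) = 19.0230*(-0.62932) = -11.9716

-14.7836 - 11.9716i


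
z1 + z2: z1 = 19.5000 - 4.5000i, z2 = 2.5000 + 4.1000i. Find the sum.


Real: 19.5 + 2.5 = 22
Imag: -4.5 + 4.1 = -0.4

22.0000 - 0.4000i


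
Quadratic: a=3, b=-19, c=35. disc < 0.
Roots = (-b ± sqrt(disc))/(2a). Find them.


disc = (-19)^2 - 4*3*35 = 361 - 420 = -59
sqrt(|disc|) = sqrt(59) = 7.6811
Real part = 19/(2*3) = 3.1667
Imag part = 7.6811/(2*3) = 1.2802

3.1667 ± 1.2802i


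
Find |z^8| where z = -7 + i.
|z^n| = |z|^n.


|z| = sqrt(49+1) = sqrt(50) = 7.0711
|z^8| = |z|^8 = (sqrt(50))^8 = 50^4 = 6250000

|z^8| = 6250000


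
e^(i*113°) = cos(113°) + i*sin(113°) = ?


cos(113°) = -0.3907
sin(113°) = 0.9205

e^(i*113°) = -0.3907 + 0.9205i


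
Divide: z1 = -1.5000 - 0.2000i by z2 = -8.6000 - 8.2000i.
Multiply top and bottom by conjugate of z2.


Conjugate of z2 = -8.6000 + 8.2000i
Numerator: (-1.5000 - 0.2000i)(-8.6000 + 8.2000i) = 14.5400 - 10.5800i
Denominator: (-8.6)^2 + (-8.2)^2 = 141.2
Result = (14.5400 - 10.5800i)/141.2

0.1030 - 0.0749i


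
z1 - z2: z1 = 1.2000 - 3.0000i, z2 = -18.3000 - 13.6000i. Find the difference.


Real: 1.2 + 18.3 = 19.5
Imag: -3 + 13.6 = 10.6

19.5000 + 10.6000i


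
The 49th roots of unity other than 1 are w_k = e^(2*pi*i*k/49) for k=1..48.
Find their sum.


With w = e^(2*pi*i/49), all 49 of the 49th roots of unity w^0 = 1, w, ..., w^(48) sum to 0: 1 + w + ... + w^(48) = (1 - w^49)/(1 - w) = 0 since w^49 = 1, w ≠ 1.
Removing the root 1: w + w^2 + ... + w^(48) = 0 - 1 = -1

Sum = -1


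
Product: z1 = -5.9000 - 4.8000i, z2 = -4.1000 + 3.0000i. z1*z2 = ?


Real = -5.9*(-4.1) - (-4.8)*3 = 24.19 - (-14.4) = 38.59
Imag = -5.9*3 - (4.1)*(-4.8) = -17.7 + 19.68 = 1.98

38.5900 + 1.9800i


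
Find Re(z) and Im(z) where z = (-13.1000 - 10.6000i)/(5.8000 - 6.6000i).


Multiply by conjugate: (-13.1000 - 10.6000i)(5.8000 + 6.6000i) / (5.8^2 + (-6.6)^2)
Numerator real = -13.1*5.8 - (10.6)*(-6.6) = -6.02
Numerator imag = -10.6*5.8 - (-13.1)*(-6.6) = -147.94
Denominator = 77.2
Re(z) = -6.02/77.2 = -0.0780
Im(z) = -147.94/77.2 = -1.9163

Re(z) = -0.0780, Im(z) = -1.9163


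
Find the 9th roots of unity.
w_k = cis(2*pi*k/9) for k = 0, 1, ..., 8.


The 9th roots of unity are cis(360k/9°) for k=0..8
Angle step = 360/9 = 40°
Primitive root: cis(40°)
Primitive root = 0.7660 + 0.6428i

9 roots at angles: 0°, 40°, 80°, 120°, 160°, 200°, 240°, 280°, 320°


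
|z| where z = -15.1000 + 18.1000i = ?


|z| = sqrt((-15.1)^2 + 18.1^2) = sqrt(228.01 + 327.61) = sqrt(555.62) = 23.5716

|z| = 23.5716


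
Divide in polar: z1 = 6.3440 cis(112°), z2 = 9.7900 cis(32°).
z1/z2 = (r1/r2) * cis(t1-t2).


r = 6.3440 / 9.7900 = 0.6480
theta = 112° - 32° = 80° = 80° (mod 360)

0.6480 cis(80°)


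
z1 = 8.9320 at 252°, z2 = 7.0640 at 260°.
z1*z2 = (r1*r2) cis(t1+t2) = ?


r = 8.9320 * 7.0640 = 63.0956
theta = 252° + 260° = 512° = 152° (mod 360)

63.0956 cis(152°)


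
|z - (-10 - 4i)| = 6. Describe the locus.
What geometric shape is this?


|z - z0| = r is a circle with center z0 and radius r.
Center = (-10, -4), radius = 6

Circle with center (-10, -4) and radius 6


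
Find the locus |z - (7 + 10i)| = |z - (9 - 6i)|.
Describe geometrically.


Equal distances means the locus is the perpendicular bisector of z1 and z2.
Midpoint = ((7+9)/2, (10+(-6))/2) = (8.0000, 2.0000)

Perpendicular bisector through (8.0000, 2.0000)


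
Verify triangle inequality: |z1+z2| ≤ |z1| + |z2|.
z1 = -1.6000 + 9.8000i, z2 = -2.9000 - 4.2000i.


|z1| = sqrt((-1.6)^2 + 9.8^2) = sqrt(98.6) = 9.9298
|z2| = sqrt((-2.9)^2 + (-4.2)^2) = sqrt(26.05) = 5.1039
z1+z2 = -4.5000 + 5.6000i
|z1+z2| = sqrt(51.61) = 7.1840
|z1|+|z2| = 9.9298 + 5.1039 = 15.0337

|z1+z2| = 7.1840 ≤ |z1|+|z2| = 15.0337 (verified)


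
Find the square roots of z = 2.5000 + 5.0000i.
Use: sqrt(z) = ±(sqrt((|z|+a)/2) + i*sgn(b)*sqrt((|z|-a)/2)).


|z| = sqrt(6.25+25) = 5.5902
sqrt((|z|+a)/2) = sqrt((5.5902+2.5)/2) = sqrt(4.0451) = 2.0112
sqrt((|z|-a)/2) = sqrt((5.5902-2.5)/2) = sqrt(1.5451) = 1.2430

±(2.0112 + 1.2430i) i.e. 2.0112 + 1.2430i and -2.0112 - 1.2430i


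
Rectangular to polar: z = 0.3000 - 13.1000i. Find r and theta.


r = sqrt(0.09+171.61) = sqrt(171.7) = 13.1034
theta = atan2(-13.1, 0.3) = -88.6881 degrees

r = 13.1034, theta = -88.6881 degrees


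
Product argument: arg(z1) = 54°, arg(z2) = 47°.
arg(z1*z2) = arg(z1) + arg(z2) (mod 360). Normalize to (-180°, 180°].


arg(z1*z2) = 54° + 47° = 101°
Normalized to (-180°, 180°]: 101°

101°


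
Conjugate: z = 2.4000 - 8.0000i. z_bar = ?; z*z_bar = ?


z_bar = 2.4000 + 8.0000i
z*z_bar = 2.4^2 + (-8)^2 = 5.76 + 64 = 69.76

z_bar = 2.4000 + 8.0000i, z*z_bar = 69.76


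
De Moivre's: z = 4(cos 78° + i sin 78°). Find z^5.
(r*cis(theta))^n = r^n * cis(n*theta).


r^5 = 4^5 = 1024
n*theta = 5*78° = 390° = 30° (mod 360)
a = 1024*cos(30°) = 886.8100
b = 1024*sin(30°) = 512.0000

1024 cis(30°) = 886.8100 + 512.0000i


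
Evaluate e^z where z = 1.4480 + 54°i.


e^1.4480 = 4.2546
cos(54°) = 0.58779
sin(54°) = 0.809
Real = 4.2546*0.58779 = 2.5008
Imag = 4.2546*0.809 = 3.4420

2.5008 + 3.4420i


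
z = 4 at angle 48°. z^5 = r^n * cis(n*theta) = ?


r^5 = 4^5 = 1024
n*theta = 5*48° = 240° = 240° (mod 360)
a = 1024*cos(240°) = -512.0000
b = 1024*sin(240°) = -886.8100

1024 cis(240°) = -512.0000 - 886.8100i


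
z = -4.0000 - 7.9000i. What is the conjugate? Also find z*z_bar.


z_bar = -4.0000 + 7.9000i
z*z_bar = (-4)^2 + (-7.9)^2 = 16 + 62.41 = 78.41

z_bar = -4.0000 + 7.9000i, z*z_bar = 78.41


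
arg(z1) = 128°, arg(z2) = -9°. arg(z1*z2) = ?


arg(z1*z2) = 128° - 9° = 119°
Normalized to (-180°, 180°]: 119°

119°


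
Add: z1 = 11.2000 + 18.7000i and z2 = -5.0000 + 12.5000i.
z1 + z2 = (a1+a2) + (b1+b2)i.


Real: 11.2 - 5 = 6.2
Imag: 18.7 + 12.5 = 31.2

6.2000 + 31.2000i


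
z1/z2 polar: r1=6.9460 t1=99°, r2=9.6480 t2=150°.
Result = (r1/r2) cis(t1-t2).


r = 6.9460 / 9.6480 = 0.7199
theta = 99° - 150° = -51° = 309° (mod 360)

0.7199 cis(309°)


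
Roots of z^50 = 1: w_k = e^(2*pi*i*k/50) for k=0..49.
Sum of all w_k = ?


The sum of all 50th roots of unity is 0.
Geometric series: (1 - w^50)/(1 - w) = (1-1)/(1-w) = 0 since w^50 = 1, w ≠ 1.
Alternatively: coefficient of z^49 in z^50 - 1 is 0.

0


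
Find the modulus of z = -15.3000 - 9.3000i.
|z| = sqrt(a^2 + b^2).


|z| = sqrt((-15.3)^2 + (-9.3)^2) = sqrt(234.09 + 86.49) = sqrt(320.58) = 17.9047

|z| = 17.9047


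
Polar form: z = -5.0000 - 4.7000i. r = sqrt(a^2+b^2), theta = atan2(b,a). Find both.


r = sqrt(25+22.09) = sqrt(47.09) = 6.8622
theta = atan2(-4.7, -5) = -136.7715 degrees

r = 6.8622, theta = -136.7715 degrees


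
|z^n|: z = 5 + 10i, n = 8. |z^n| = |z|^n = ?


|z| = sqrt(25+100) = sqrt(125) = 11.1803
|z^8| = |z|^8 = (sqrt(125))^8 = 125^4 = 244140625

|z^8| = 244140625


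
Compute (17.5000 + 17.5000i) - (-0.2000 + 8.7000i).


Real: 17.5 + 0.2 = 17.7
Imag: 17.5 - 8.7 = 8.8

17.7000 + 8.8000i


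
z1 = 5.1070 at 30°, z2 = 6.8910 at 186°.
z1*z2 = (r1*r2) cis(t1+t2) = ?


r = 5.1070 * 6.8910 = 35.1923
theta = 30° + 186° = 216° = 216° (mod 360)

35.1923 cis(216°)


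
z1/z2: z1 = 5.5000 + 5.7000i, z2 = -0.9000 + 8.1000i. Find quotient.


Conjugate of z2 = -0.9000 - 8.1000i
Numerator: (5.5000 + 5.7000i)(-0.9000 - 8.1000i) = 41.2200 - 49.6800i
Denominator: (-0.9)^2 + 8.1^2 = 66.42
Result = (41.2200 - 49.6800i)/66.42

0.6206 - 0.7480i


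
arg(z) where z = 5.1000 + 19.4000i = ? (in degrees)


Re = 5.1, Im = 19.4
arg = atan2(19.4, 5.1) = 75.2710 degrees

arg(z) = 75.2710 degrees


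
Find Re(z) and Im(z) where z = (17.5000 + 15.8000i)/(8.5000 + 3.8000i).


Multiply by conjugate: (17.5000 + 15.8000i)(8.5000 - 3.8000i) / (8.5^2 + 3.8^2)
Numerator real = 17.5*8.5 + 15.8*3.8 = 208.79
Numerator imag = 15.8*8.5 - 17.5*3.8 = 67.8
Denominator = 86.69
Re(z) = 208.79/86.69 = 2.4085
Im(z) = 67.8/86.69 = 0.7821

Re(z) = 2.4085, Im(z) = 0.7821


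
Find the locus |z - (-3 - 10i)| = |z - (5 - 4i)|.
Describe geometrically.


Equal distances means the locus is the perpendicular bisector of z1 and z2.
Midpoint = ((-3+5)/2, (-10+(-4))/2) = (1.0000, -7.0000)

Perpendicular bisector through (1.0000, -7.0000)


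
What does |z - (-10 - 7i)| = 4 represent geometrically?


|z - z0| = r is a circle with center z0 and radius r.
Center = (-10, -7), radius = 4

Circle with center (-10, -7) and radius 4


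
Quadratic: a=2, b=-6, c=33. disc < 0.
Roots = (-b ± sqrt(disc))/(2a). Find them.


disc = (-6)^2 - 4*2*33 = 36 - 264 = -228
sqrt(|disc|) = sqrt(228) = 15.0997
Real part = 6/(2*2) = 1.5000
Imag part = 15.0997/(2*2) = 3.7749

1.5000 ± 3.7749i


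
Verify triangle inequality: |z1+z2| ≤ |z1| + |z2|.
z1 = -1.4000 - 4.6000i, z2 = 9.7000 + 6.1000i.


|z1| = sqrt((-1.4)^2 + (-4.6)^2) = sqrt(23.12) = 4.8083
|z2| = sqrt(9.7^2 + 6.1^2) = sqrt(131.3) = 11.4586
z1+z2 = 8.3000 + 1.5000i
|z1+z2| = sqrt(71.14) = 8.4345
|z1|+|z2| = 4.8083 + 11.4586 = 16.2669

|z1+z2| = 8.4345 ≤ |z1|+|z2| = 16.2669 (verified)


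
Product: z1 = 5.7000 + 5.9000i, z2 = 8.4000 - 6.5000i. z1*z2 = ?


Real = 5.7*8.4 - 5.9*(-6.5) = 47.88 - (-38.35) = 86.23
Imag = 5.7*(-6.5) + 8.4*5.9 = -37.05 + 49.56 = 12.51

86.2300 + 12.5100i


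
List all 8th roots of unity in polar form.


The 8th roots of unity are cis(360k/8°) for k=0..7
Angle step = 360/8 = 45°
Primitive root: cis(45°)
Primitive root = 0.7071 + 0.7071i

8 roots at angles: 0°, 45°, 90°, 135°, 180°, 225°, 270°, 315°


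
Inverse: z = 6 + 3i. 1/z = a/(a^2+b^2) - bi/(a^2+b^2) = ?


|z|^2 = 36+9 = 45
1/z = (6 - 3i)/45

1/z = 0.1333 - 0.0667i


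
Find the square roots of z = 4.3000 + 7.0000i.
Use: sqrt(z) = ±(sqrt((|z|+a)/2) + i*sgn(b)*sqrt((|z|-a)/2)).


|z| = sqrt(18.49+49) = 8.2152
sqrt((|z|+a)/2) = sqrt((8.2152+4.3)/2) = sqrt(6.2576) = 2.5015
sqrt((|z|-a)/2) = sqrt((8.2152-4.3)/2) = sqrt(1.9576) = 1.3991

±(2.5015 + 1.3991i) i.e. 2.5015 + 1.3991i and -2.5015 - 1.3991i


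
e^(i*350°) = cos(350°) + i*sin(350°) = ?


cos(350°) = 0.9848
sin(350°) = -0.1736

e^(i*350°) = 0.9848 - 0.1736i


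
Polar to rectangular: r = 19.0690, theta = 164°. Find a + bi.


a = 19.0690*cos(164°) = 19.0690*(-0.96126) = -18.3303
b = 19.0690*sin(164°) = 19.0690*0.275637 = 5.2561

-18.3303 + 5.2561i


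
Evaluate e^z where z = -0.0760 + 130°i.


e^-0.0760 = 0.9268
cos(130°) = -0.6428
sin(130°) = 0.76604
Real = 0.9268*(-0.6428) = -0.5957
Imag = 0.9268*0.76604 = 0.7100

-0.5957 + 0.7100i


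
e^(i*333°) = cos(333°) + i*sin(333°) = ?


cos(333°) = 0.8910
sin(333°) = -0.4540

e^(i*333°) = 0.8910 - 0.4540i


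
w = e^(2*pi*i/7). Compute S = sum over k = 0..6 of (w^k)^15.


The roots are w_k = w^k with w = e^(2*pi*i/7), and (w^k)^15 = (w^15)^k.
So S = 1 + u + u^2 + ... + u^(6) with u = w^15.
15 = 2*7 + 1, so 15 is not a multiple of 7: u = (w^7)^2 * w^1 = w^1 ≠ 1 (w is a primitive 7th root), while u^7 = (w^7)^15 = 1.
Geometric series: S = (1 - u^7)/(1 - u) = (1 - 1)/(1 - u) = 0

S = 0


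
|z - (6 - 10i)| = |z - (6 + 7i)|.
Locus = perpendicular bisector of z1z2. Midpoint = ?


Equal distances means the locus is the perpendicular bisector of z1 and z2.
Midpoint = ((6+6)/2, (-10+7)/2) = (6.0000, -1.5000)

Perpendicular bisector through (6.0000, -1.5000)


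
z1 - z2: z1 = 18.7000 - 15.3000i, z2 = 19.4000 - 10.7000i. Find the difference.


Real: 18.7 - 19.4 = -0.7
Imag: -15.3 + 10.7 = -4.6

-0.7000 - 4.6000i


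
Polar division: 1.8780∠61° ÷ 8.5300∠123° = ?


r = 1.8780 / 8.5300 = 0.2202
theta = 61° - 123° = -62° = 298° (mod 360)

0.2202 cis(298°)


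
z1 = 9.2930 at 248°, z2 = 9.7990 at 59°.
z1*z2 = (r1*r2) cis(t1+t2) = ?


r = 9.2930 * 9.7990 = 91.0621
theta = 248° + 59° = 307° = 307° (mod 360)

91.0621 cis(307°)


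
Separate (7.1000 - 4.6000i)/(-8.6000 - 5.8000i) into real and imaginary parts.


Multiply by conjugate: (7.1000 - 4.6000i)(-8.6000 + 5.8000i) / ((-8.6)^2 + (-5.8)^2)
Numerator real = 7.1*(-8.6) - (4.6)*(-5.8) = -34.38
Numerator imag = -4.6*(-8.6) - 7.1*(-5.8) = 80.74
Denominator = 107.6
Re(z) = -34.38/107.6 = -0.3195
Im(z) = 80.74/107.6 = 0.7504

Re(z) = -0.3195, Im(z) = 0.7504


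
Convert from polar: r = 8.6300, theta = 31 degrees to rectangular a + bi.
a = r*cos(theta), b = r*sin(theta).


a = 8.6300*cos(31°) = 8.6300*0.85717 = 7.3974
b = 8.6300*sin(31°) = 8.6300*0.51504 = 4.4448

7.3974 + 4.4448i


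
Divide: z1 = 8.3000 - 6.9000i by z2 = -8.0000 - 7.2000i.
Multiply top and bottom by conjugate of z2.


Conjugate of z2 = -8.0000 + 7.2000i
Numerator: (8.3000 - 6.9000i)(-8.0000 + 7.2000i) = -16.7200 + 114.9600i
Denominator: (-8)^2 + (-7.2)^2 = 115.84
Result = (-16.7200 + 114.9600i)/115.84

-0.1443 + 0.9924i


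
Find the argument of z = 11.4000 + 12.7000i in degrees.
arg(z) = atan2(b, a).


Re = 11.4, Im = 12.7
arg = atan2(12.7, 11.4) = 48.0877 degrees

arg(z) = 48.0877 degrees


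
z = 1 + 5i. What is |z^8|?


|z| = sqrt(1+25) = sqrt(26) = 5.0990
|z^8| = |z|^8 = (sqrt(26))^8 = 26^4 = 456976

|z^8| = 456976


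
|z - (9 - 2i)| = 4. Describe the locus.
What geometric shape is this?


|z - z0| = r is a circle with center z0 and radius r.
Center = (9, -2), radius = 4

Circle with center (9, -2) and radius 4


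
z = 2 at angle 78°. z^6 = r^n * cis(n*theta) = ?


r^6 = 2^6 = 64
n*theta = 6*78° = 468° = 108° (mod 360)
a = 64*cos(108°) = -19.7771
b = 64*sin(108°) = 60.8676

64 cis(108°) = -19.7771 + 60.8676i


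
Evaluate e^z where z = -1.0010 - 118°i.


e^-1.0010 = 0.3675
cos(-118°) = -0.4695
sin(-118°) = -0.8829
Real = 0.3675*(-0.4695) = -0.1725
Imag = 0.3675*(-0.8829) = -0.3245

-0.1725 - 0.3245i


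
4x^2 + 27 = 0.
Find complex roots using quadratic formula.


disc = 0^2 - 4*4*27 = 0 - 432 = -432
sqrt(|disc|) = sqrt(432) = 20.7846
Real part = 0/(2*4) = 0
Imag part = 20.7846/(2*4) = 2.5981

0 ± 2.5981i


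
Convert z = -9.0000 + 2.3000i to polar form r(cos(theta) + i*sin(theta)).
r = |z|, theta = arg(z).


r = sqrt(81+5.29) = sqrt(86.29) = 9.2892
theta = atan2(2.3, -9) = 165.6646 degrees

r = 9.2892, theta = 165.6646 degrees


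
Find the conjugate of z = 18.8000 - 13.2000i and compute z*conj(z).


z_bar = 18.8000 + 13.2000i
z*z_bar = 18.8^2 + (-13.2)^2 = 353.44 + 174.24 = 527.68

z_bar = 18.8000 + 13.2000i, z*z_bar = 527.68


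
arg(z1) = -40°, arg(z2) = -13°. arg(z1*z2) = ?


arg(z1*z2) = -40° - 13° = -53°
Normalized to (-180°, 180°]: -53°

-53°


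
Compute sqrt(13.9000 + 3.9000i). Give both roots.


|z| = sqrt(193.21+15.21) = 14.4368
sqrt((|z|+a)/2) = sqrt((14.4368+13.9)/2) = sqrt(14.1684) = 3.7641
sqrt((|z|-a)/2) = sqrt((14.4368-13.9)/2) = sqrt(0.2684) = 0.5181

±(3.7641 + 0.5181i) i.e. 3.7641 + 0.5181i and -3.7641 - 0.5181i


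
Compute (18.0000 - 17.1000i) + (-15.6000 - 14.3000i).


Real: 18 - 15.6 = 2.4
Imag: -17.1 - 14.3 = -31.4

2.4000 - 31.4000i


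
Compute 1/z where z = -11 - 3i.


|z|^2 = 121+9 = 130
1/z = (-11 + 3i)/130

1/z = -0.0846 + 0.0231i


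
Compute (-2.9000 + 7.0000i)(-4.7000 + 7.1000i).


Real = -2.9*(-4.7) - 7*7.1 = 13.63 - 49.7 = -36.07
Imag = -2.9*7.1 - (4.7)*7 = -20.59 - (32.9) = -53.49

-36.0700 - 53.4900i


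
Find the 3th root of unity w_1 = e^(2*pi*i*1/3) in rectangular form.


Angle = 360*1/3 = 120°
a = cos(120°) = -0.5000
b = sin(120°) = 0.8660

-0.5000 + 0.8660i


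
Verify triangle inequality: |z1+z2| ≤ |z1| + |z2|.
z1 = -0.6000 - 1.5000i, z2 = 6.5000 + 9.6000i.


|z1| = sqrt((-0.6)^2 + (-1.5)^2) = sqrt(2.61) = 1.6155
|z2| = sqrt(6.5^2 + 9.6^2) = sqrt(134.41) = 11.5935
z1+z2 = 5.9000 + 8.1000i
|z1+z2| = sqrt(100.42) = 10.0210
|z1|+|z2| = 1.6155 + 11.5935 = 13.2090

|z1+z2| = 10.0210 ≤ |z1|+|z2| = 13.2090 (verified)


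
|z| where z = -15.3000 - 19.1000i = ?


|z| = sqrt((-15.3)^2 + (-19.1)^2) = sqrt(234.09 + 364.81) = sqrt(598.9) = 24.4724

|z| = 24.4724


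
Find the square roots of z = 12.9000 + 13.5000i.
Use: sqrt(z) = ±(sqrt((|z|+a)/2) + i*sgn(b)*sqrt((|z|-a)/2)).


|z| = sqrt(166.41+182.25) = 18.6724
sqrt((|z|+a)/2) = sqrt((18.6724+12.9)/2) = sqrt(15.7862) = 3.9732
sqrt((|z|-a)/2) = sqrt((18.6724-12.9)/2) = sqrt(2.8862) = 1.6989

±(3.9732 + 1.6989i) i.e. 3.9732 + 1.6989i and -3.9732 - 1.6989i


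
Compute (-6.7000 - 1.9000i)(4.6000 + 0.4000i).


Real = -6.7*4.6 - (-1.9)*0.4 = -30.82 - (-0.76) = -30.06
Imag = -6.7*0.4 + 4.6*(-1.9) = -2.68 - (8.74) = -11.42

-30.0600 - 11.4200i


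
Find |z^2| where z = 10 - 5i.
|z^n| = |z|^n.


|z| = sqrt(100+25) = sqrt(125) = 11.1803
|z^2| = |z|^2 = (sqrt(125))^2 = 125

|z^2| = 125


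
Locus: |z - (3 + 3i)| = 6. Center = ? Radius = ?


|z - z0| = r is a circle with center z0 and radius r.
Center = (3, 3), radius = 6

Circle with center (3, 3) and radius 6


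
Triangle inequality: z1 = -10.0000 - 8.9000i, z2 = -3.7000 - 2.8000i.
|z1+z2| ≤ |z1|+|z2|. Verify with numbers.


|z1| = sqrt((-10)^2 + (-8.9)^2) = sqrt(179.21) = 13.3869
|z2| = sqrt((-3.7)^2 + (-2.8)^2) = sqrt(21.53) = 4.6400
z1+z2 = -13.7000 - 11.7000i
|z1+z2| = sqrt(324.58) = 18.0161
|z1|+|z2| = 13.3869 + 4.6400 = 18.0269

|z1+z2| = 18.0161 ≤ |z1|+|z2| = 18.0269 (verified)


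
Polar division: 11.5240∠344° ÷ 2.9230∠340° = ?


r = 11.5240 / 2.9230 = 3.9425
theta = 344° - 340° = 4° = 4° (mod 360)

3.9425 cis(4°)


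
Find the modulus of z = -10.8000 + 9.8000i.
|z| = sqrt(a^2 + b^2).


|z| = sqrt((-10.8)^2 + 9.8^2) = sqrt(116.64 + 96.04) = sqrt(212.68) = 14.5836

|z| = 14.5836


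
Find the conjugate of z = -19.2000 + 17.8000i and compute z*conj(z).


z_bar = -19.2000 - 17.8000i
z*z_bar = (-19.2)^2 + 17.8^2 = 368.64 + 316.84 = 685.48

z_bar = -19.2000 - 17.8000i, z*z_bar = 685.48


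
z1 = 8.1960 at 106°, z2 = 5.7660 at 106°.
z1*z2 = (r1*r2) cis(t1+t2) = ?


r = 8.1960 * 5.7660 = 47.2581
theta = 106° + 106° = 212° = 212° (mod 360)

47.2581 cis(212°)


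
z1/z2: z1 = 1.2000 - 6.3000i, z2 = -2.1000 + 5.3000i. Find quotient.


Conjugate of z2 = -2.1000 - 5.3000i
Numerator: (1.2000 - 6.3000i)(-2.1000 - 5.3000i) = -35.9100 + 6.8700i
Denominator: (-2.1)^2 + 5.3^2 = 32.5
Result = (-35.9100 + 6.8700i)/32.5

-1.1049 + 0.2114i


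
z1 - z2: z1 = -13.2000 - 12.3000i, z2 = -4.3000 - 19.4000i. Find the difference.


Real: -13.2 + 4.3 = -8.9
Imag: -12.3 + 19.4 = 7.1

-8.9000 + 7.1000i


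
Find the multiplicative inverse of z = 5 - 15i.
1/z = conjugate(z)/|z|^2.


|z|^2 = 25+225 = 250
1/z = (5 + 15i)/250

1/z = 0.0200 + 0.0600i


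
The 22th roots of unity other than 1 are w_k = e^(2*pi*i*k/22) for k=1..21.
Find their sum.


With w = e^(2*pi*i/22), all 22 of the 22th roots of unity w^0 = 1, w, ..., w^(21) sum to 0: 1 + w + ... + w^(21) = (1 - w^22)/(1 - w) = 0 since w^22 = 1, w ≠ 1.
Removing the root 1: w + w^2 + ... + w^(21) = 0 - 1 = -1

Sum = -1


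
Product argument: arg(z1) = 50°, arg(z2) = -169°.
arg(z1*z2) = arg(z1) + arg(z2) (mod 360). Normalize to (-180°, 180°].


arg(z1*z2) = 50° - 169° = -119°
Normalized to (-180°, 180°]: -119°

-119°


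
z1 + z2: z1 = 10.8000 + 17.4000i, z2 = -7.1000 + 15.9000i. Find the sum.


Real: 10.8 - 7.1 = 3.7
Imag: 17.4 + 15.9 = 33.3

3.7000 + 33.3000i


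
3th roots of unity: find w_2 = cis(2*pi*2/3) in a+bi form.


Angle = 360*2/3 = 240°
a = cos(240°) = -0.5000
b = sin(240°) = -0.8660

-0.5000 - 0.8660i


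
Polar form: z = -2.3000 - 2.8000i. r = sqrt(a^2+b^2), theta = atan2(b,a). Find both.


r = sqrt(5.29+7.84) = sqrt(13.13) = 3.6235
theta = atan2(-2.8, -2.3) = -129.4007 degrees

r = 3.6235, theta = -129.4007 degrees


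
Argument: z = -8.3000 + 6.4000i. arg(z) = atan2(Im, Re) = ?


Re = -8.3, Im = 6.4
arg = atan2(6.4, -8.3) = 142.3647 degrees

arg(z) = 142.3647 degrees


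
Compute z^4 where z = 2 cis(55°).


r^4 = 2^4 = 16
n*theta = 4*55° = 220° = 220° (mod 360)
a = 16*cos(220°) = -12.2567
b = 16*sin(220°) = -10.2846

16 cis(220°) = -12.2567 - 10.2846i


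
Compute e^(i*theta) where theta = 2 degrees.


cos(2°) = 0.9994
sin(2°) = 0.0349

e^(i*2°) = 0.9994 + 0.0349i


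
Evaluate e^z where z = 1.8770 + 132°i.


e^1.8770 = 6.5339
cos(132°) = -0.66913
sin(132°) = 0.74314
Real = 6.5339*(-0.66913) = -4.3720
Imag = 6.5339*0.74314 = 4.8556

-4.3720 + 4.8556i


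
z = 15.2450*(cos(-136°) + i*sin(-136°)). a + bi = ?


a = 15.2450*cos(-136°) = 15.2450*(-0.71934) = -10.9663
b = 15.2450*sin(-136°) = 15.2450*(-0.69466) = -10.5901

-10.9663 - 10.5901i


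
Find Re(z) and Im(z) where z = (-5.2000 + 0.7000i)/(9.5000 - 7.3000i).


Multiply by conjugate: (-5.2000 + 0.7000i)(9.5000 + 7.3000i) / (9.5^2 + (-7.3)^2)
Numerator real = -5.2*9.5 + 0.7*(-7.3) = -54.51
Numerator imag = 0.7*9.5 - (-5.2)*(-7.3) = -31.31
Denominator = 143.54
Re(z) = -54.51/143.54 = -0.3798
Im(z) = -31.31/143.54 = -0.2181

Re(z) = -0.3798, Im(z) = -0.2181


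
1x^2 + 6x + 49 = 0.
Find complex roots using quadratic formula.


disc = 6^2 - 4*1*49 = 36 - 196 = -160
sqrt(|disc|) = sqrt(160) = 12.6491
Real part = -6/(2*1) = -3.0000
Imag part = 12.6491/(2*1) = 6.3246

-3.0000 ± 6.3246i


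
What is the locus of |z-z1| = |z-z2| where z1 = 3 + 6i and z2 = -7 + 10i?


Equal distances means the locus is the perpendicular bisector of z1 and z2.
Midpoint = ((3+(-7))/2, (6+10)/2) = (-2.0000, 8.0000)

Perpendicular bisector through (-2.0000, 8.0000)


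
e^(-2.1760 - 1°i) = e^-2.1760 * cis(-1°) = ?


e^-2.1760 = 0.1135
cos(-1°) = 0.9998
sin(-1°) = -0.0175
Real = 0.1135*0.9998 = 0.1135
Imag = 0.1135*(-0.0175) = -0.0020

0.1135 - 0.0020i


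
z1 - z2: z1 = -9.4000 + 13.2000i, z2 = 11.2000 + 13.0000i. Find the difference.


Real: -9.4 - 11.2 = -20.6
Imag: 13.2 - 13 = 0.2

-20.6000 + 0.2000i


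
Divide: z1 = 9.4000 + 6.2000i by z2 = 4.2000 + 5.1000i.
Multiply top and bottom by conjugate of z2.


Conjugate of z2 = 4.2000 - 5.1000i
Numerator: (9.4000 + 6.2000i)(4.2000 - 5.1000i) = 71.1000 - 21.9000i
Denominator: 4.2^2 + 5.1^2 = 43.65
Result = (71.1000 - 21.9000i)/43.65

1.6289 - 0.5017i


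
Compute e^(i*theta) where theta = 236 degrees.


cos(236°) = -0.5592
sin(236°) = -0.8290

e^(i*236°) = -0.5592 - 0.8290i


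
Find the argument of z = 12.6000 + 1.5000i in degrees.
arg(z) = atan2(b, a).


Re = 12.6, Im = 1.5
arg = atan2(1.5, 12.6) = 6.7890 degrees

arg(z) = 6.7890 degrees


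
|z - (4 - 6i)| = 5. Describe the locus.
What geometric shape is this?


|z - z0| = r is a circle with center z0 and radius r.
Center = (4, -6), radius = 5

Circle with center (4, -6) and radius 5


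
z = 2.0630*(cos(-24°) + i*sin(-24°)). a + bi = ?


a = 2.0630*cos(-24°) = 2.0630*0.9135 = 1.8846
b = 2.0630*sin(-24°) = 2.0630*(-0.40674) = -0.8391

1.8846 - 0.8391i


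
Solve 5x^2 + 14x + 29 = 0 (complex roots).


disc = 14^2 - 4*5*29 = 196 - 580 = -384
sqrt(|disc|) = sqrt(384) = 19.5959
Real part = -14/(2*5) = -1.4000
Imag part = 19.5959/(2*5) = 1.9596

-1.4000 ± 1.9596i


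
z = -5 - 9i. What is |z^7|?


|z| = sqrt(25+81) = sqrt(106) = 10.2956
|z^7| = |z|^7 = (sqrt(106))^7 = 106^3 * sqrt(106) = 1191016*sqrt(106)

|z^7| = 1191016*sqrt(106) ≈ 12262260.2280


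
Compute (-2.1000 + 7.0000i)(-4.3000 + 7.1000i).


Real = -2.1*(-4.3) - 7*7.1 = 9.03 - 49.7 = -40.67
Imag = -2.1*7.1 - (4.3)*7 = -14.91 - (30.1) = -45.01

-40.6700 - 45.0100i


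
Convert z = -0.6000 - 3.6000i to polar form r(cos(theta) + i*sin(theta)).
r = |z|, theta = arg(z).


r = sqrt(0.36+12.96) = sqrt(13.32) = 3.6497
theta = atan2(-3.6, -0.6) = -99.4623 degrees

r = 3.6497, theta = -99.4623 degrees


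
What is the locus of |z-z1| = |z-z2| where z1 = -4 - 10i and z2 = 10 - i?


Equal distances means the locus is the perpendicular bisector of z1 and z2.
Midpoint = ((-4+10)/2, (-10+(-1))/2) = (3.0000, -5.5000)

Perpendicular bisector through (3.0000, -5.5000)


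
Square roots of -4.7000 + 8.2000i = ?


|z| = sqrt(22.09+67.24) = 9.4515
sqrt((|z|+a)/2) = sqrt((9.4515+(-4.7))/2) = sqrt(2.3757) = 1.5413
sqrt((|z|-a)/2) = sqrt((9.4515-(-4.7))/2) = sqrt(7.0757) = 2.6600

±(1.5413 + 2.6600i) i.e. 1.5413 + 2.6600i and -1.5413 - 2.6600i


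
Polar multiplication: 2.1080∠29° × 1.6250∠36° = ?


r = 2.1080 * 1.6250 = 3.4255
theta = 29° + 36° = 65° = 65° (mod 360)

3.4255 cis(65°)


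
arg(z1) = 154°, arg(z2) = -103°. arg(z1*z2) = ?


arg(z1*z2) = 154° - 103° = 51°
Normalized to (-180°, 180°]: 51°

51°


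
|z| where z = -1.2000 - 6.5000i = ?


|z| = sqrt((-1.2)^2 + (-6.5)^2) = sqrt(1.44 + 42.25) = sqrt(43.69) = 6.6098

|z| = 6.6098


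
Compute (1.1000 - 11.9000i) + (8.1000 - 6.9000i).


Real: 1.1 + 8.1 = 9.2
Imag: -11.9 - 6.9 = -18.8

9.2000 - 18.8000i


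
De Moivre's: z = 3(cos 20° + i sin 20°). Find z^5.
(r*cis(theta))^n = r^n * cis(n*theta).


r^5 = 3^5 = 243
n*theta = 5*20° = 100° = 100° (mod 360)
a = 243*cos(100°) = -42.1965
b = 243*sin(100°) = 239.3083

243 cis(100°) = -42.1965 + 239.3083i


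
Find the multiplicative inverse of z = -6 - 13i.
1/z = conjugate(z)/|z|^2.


|z|^2 = 36+169 = 205
1/z = (-6 + 13i)/205

1/z = -0.0293 + 0.0634i


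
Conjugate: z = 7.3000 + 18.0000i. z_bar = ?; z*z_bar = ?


z_bar = 7.3000 - 18.0000i
z*z_bar = 7.3^2 + 18^2 = 53.29 + 324 = 377.29

z_bar = 7.3000 - 18.0000i, z*z_bar = 377.29


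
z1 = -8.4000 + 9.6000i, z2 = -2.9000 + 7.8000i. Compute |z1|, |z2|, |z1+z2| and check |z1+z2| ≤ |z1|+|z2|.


|z1| = sqrt((-8.4)^2 + 9.6^2) = sqrt(162.72) = 12.7562
|z2| = sqrt((-2.9)^2 + 7.8^2) = sqrt(69.25) = 8.3217
z1+z2 = -11.3000 + 17.4000i
|z1+z2| = sqrt(430.45) = 20.7473
|z1|+|z2| = 12.7562 + 8.3217 = 21.0779

|z1+z2| = 20.7473 ≤ |z1|+|z2| = 21.0779 (verified)


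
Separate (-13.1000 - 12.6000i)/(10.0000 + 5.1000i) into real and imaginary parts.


Multiply by conjugate: (-13.1000 - 12.6000i)(10.0000 - 5.1000i) / (10^2 + 5.1^2)
Numerator real = -13.1*10 - (12.6)*5.1 = -195.26
Numerator imag = -12.6*10 - (-13.1)*5.1 = -59.19
Denominator = 126.01
Re(z) = -195.26/126.01 = -1.5496
Im(z) = -59.19/126.01 = -0.4697

Re(z) = -1.5496, Im(z) = -0.4697


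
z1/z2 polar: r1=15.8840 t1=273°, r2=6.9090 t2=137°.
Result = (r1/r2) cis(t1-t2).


r = 15.8840 / 6.9090 = 2.2990
theta = 273° - 137° = 136° = 136° (mod 360)

2.2990 cis(136°)


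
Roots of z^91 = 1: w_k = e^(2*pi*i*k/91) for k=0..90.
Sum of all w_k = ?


The sum of all 91th roots of unity is 0.
Geometric series: (1 - w^91)/(1 - w) = (1-1)/(1-w) = 0 since w^91 = 1, w ≠ 1.
Alternatively: coefficient of z^90 in z^91 - 1 is 0.

0


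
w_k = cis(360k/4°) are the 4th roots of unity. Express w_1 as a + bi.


Angle = 360*1/4 = 90°
a = cos(90°) = 0
b = sin(90°) = 1.0000

0 + 1.0000i


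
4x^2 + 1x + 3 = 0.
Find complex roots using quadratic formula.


disc = 1^2 - 4*4*3 = 1 - 48 = -47
sqrt(|disc|) = sqrt(47) = 6.8557
Real part = -1/(2*4) = -0.1250
Imag part = 6.8557/(2*4) = 0.8570

-0.1250 ± 0.8570i


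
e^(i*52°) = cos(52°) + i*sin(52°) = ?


cos(52°) = 0.6157
sin(52°) = 0.7880

e^(i*52°) = 0.6157 + 0.7880i


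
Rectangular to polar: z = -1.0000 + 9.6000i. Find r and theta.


r = sqrt(1+92.16) = sqrt(93.16) = 9.6519
theta = atan2(9.6, -1) = 95.9469 degrees

r = 9.6519, theta = 95.9469 degrees


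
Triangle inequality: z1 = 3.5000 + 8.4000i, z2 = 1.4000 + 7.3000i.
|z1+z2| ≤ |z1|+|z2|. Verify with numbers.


|z1| = sqrt(3.5^2 + 8.4^2) = sqrt(82.81) = 9.1000
|z2| = sqrt(1.4^2 + 7.3^2) = sqrt(55.25) = 7.4330
z1+z2 = 4.9000 + 15.7000i
|z1+z2| = sqrt(270.5) = 16.4469
|z1|+|z2| = 9.1000 + 7.4330 = 16.5330

|z1+z2| = 16.4469 ≤ |z1|+|z2| = 16.5330 (verified)


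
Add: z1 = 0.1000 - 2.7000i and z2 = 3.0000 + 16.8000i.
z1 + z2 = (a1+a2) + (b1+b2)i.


Real: 0.1 + 3 = 3.1
Imag: -2.7 + 16.8 = 14.1

3.1000 + 14.1000i


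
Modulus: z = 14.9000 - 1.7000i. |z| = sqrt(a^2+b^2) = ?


|z| = sqrt(14.9^2 + (-1.7)^2) = sqrt(222.01 + 2.89) = sqrt(224.9) = 14.9967

|z| = 14.9967


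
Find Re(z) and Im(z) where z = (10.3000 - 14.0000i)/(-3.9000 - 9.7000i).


Multiply by conjugate: (10.3000 - 14.0000i)(-3.9000 + 9.7000i) / ((-3.9)^2 + (-9.7)^2)
Numerator real = 10.3*(-3.9) - (14)*(-9.7) = 95.63
Numerator imag = -14*(-3.9) - 10.3*(-9.7) = 154.51
Denominator = 109.3
Re(z) = 95.63/109.3 = 0.8749
Im(z) = 154.51/109.3 = 1.4136

Re(z) = 0.8749, Im(z) = 1.4136


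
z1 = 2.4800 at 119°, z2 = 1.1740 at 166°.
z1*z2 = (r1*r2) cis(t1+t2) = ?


r = 2.4800 * 1.1740 = 2.9115
theta = 119° + 166° = 285° = 285° (mod 360)

2.9115 cis(285°)


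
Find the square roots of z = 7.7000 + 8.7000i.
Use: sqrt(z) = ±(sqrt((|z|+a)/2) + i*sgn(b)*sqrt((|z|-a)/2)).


|z| = sqrt(59.29+75.69) = 11.6181
sqrt((|z|+a)/2) = sqrt((11.6181+7.7)/2) = sqrt(9.6590) = 3.1079
sqrt((|z|-a)/2) = sqrt((11.6181-7.7)/2) = sqrt(1.9590) = 1.3997

±(3.1079 + 1.3997i) i.e. 3.1079 + 1.3997i and -3.1079 - 1.3997i
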